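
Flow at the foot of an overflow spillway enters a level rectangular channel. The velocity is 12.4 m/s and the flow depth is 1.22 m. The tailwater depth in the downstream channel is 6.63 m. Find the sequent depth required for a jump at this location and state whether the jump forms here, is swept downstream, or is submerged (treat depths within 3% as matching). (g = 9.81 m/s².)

Fr₁ = V₁/√(g·y₁) = 12.4/√(9.81×1.22) = 3.58.
Conjugate-depth relation: y₂/y₁ = ½[√(1 + 8Fr₁²) − 1] = ½[√103.8 − 1] = 4.59.
y₂ = 4.59 × 1.22 = 5.60 m.
Tailwater y_tw = 6.63 m: y_tw > y₂, so the jump is submerged.

y₂ = 5.60 m; the jump is submerged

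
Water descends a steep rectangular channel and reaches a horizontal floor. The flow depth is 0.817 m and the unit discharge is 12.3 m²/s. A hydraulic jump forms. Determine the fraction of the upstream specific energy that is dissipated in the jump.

V₁ = q/y₁ = 12.3/0.817 = 15.1 m/s. Fr₁ = V₁/√(g·y₁) = 15.1/√(9.81×0.817) = 5.32.
From the momentum equation for a rectangular channel, y₂/y₁ = ½[√(1 + 8Fr₁²) − 1] = ½[√227.2 − 1] = 7.04.
y₂ = 7.04 × 0.817 = 5.75 m.
E₁ = y₁ + V₁²/2g = 12.4 m. ΔE = (y₂ − y₁)³/(4y₁y₂) = 6.39 m. ΔE/E₁ = 6.39/12.4 = 0.516.

ΔE/E₁ = 0.516 (51.6%)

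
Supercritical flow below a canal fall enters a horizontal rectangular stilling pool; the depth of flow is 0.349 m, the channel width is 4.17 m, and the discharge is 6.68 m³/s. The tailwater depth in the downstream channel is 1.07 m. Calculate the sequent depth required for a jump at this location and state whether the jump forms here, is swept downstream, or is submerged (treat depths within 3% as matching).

q = Q/b = 6.68/4.17 = 1.60 m²/s; V₁ = q/y₁ = 4.59 m/s. Fr₁ = V₁/√(g·y₁) = 2.48.
From the momentum equation for a rectangular channel, y₂/y₁ = ½[√(1 + 8Fr₁²) − 1] = ½[√50.23 − 1] = 3.04.
y₂ = 3.04 × 0.349 = 1.06 m.
Tailwater y_tw = 1.07 m: y_tw ≈ y₂, so the jump forms here.

y₂ = 1.06 m; the jump forms here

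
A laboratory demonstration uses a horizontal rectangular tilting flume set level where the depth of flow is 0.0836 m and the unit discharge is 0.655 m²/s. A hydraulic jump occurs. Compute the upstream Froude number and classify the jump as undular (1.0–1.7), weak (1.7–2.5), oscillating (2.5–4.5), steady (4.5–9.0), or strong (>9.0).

Fr₁ = 8.65; steady jump

V₁ = q/y₁ = 0.655/0.0836 = 7.83 m/s. Fr₁ = V₁/√(g·y₁) = 7.83/√(9.81×0.0836) = 8.65.
Fr₁ = 8.65 lies in the steady range.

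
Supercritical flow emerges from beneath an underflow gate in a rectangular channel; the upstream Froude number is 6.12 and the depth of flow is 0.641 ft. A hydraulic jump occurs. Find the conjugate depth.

y₂ = 5.24 ft

Fr₁ = 6.12 (given).
Bélanger equation: y₂/y₁ = ½[√(1 + 8Fr₁²) − 1] = ½[√300.6 − 1] = 8.17.
y₂ = 8.17 × 0.641 = 5.24 ft.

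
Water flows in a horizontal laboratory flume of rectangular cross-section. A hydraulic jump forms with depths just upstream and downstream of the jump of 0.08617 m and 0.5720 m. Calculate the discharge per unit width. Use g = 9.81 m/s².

For a rectangular channel the momentum equation gives q² = ½·g·y₁·y₂·(y₁ + y₂) = ½×9.81×0.08617×0.5720×0.6582 = 0.1591.
q = √0.1591 = 0.3989 m²/s.

q = 0.3989 m²/s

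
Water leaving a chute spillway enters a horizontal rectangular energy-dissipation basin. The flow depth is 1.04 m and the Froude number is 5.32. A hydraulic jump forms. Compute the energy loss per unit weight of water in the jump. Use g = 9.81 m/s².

Fr₁ = 5.32 (given).
Bélanger equation: y₂/y₁ = ½[√(1 + 8Fr₁²) − 1] = ½[√227.4 − 1] = 7.04.
y₂ = 7.04 × 1.04 = 7.32 m.
V₁ = Fr₁·√(g·y₁) = 5.32×√(9.81×1.04) = 17.0 m/s; q = V₁·y₁ = 17.7 m²/s. V₂ = q/y₂ = 17.7/7.32 = 2.41 m/s. E₁ = y₁ + V₁²/2g = 15.8 m; E₂ = y₂ + V₂²/2g = 7.62 m. ΔE = E₁ − E₂ = 8.14 m.

ΔE = 8.14 m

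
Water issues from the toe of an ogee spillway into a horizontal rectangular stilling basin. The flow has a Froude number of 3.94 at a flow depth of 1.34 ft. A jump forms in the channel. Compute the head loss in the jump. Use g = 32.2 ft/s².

Fr₁ = 3.94 (given).
Conjugate-depth relation: y₂/y₁ = ½[√(1 + 8Fr₁²) − 1] = ½[√125.2 − 1] = 5.09.
y₂ = 5.09 × 1.34 = 6.83 ft.
Head loss: ΔE = (y₂ − y₁)³/(4y₁y₂) = (6.83 − 1.34)³/(4×1.34×6.83) = 165/36.6 = 4.51 ft.

ΔE = 4.51 ft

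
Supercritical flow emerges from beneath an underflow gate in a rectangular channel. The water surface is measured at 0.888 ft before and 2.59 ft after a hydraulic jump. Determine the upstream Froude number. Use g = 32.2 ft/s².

Fr₁ = 2.39

For a rectangular channel the momentum equation gives q² = ½·g·y₁·y₂·(y₁ + y₂) = ½×32.2×0.888×2.59×3.48 = 129.
q = √129 = 11.3 ft²/s.
V₁ = q/y₁ = 12.8 ft/s; Fr₁ = V₁/√(g·y₁) = 2.39.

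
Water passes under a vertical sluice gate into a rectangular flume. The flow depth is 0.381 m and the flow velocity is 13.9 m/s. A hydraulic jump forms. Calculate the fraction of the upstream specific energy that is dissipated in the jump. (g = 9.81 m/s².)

ΔE/E₁ = 0.629 (62.9%)

Fr₁ = V₁/√(g·y₁) = 13.9/√(9.81×0.381) = 7.19.
Sequent-depth ratio: y₂/y₁ = ½[√(1 + 8Fr₁²) − 1] = ½[√414.5 − 1] = 9.68.
y₂ = 9.68 × 0.381 = 3.69 m.
E₁ = y₁ + V₁²/2g = 10.2 m. ΔE = (y₂ − y₁)³/(4y₁y₂) = 6.44 m. ΔE/E₁ = 6.44/10.2 = 0.629.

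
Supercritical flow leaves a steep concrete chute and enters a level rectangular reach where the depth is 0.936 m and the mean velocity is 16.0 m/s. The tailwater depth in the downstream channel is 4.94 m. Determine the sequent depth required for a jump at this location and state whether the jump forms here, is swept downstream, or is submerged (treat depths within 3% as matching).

Fr₁ = V₁/√(g·y₁) = 16.0/√(9.81×0.936) = 5.28.
Bélanger equation: y₂/y₁ = ½[√(1 + 8Fr₁²) − 1] = ½[√224.0 − 1] = 6.98.
y₂ = 6.98 × 0.936 = 6.54 m.
Tailwater y_tw = 4.94 m: y_tw < y₂, so the jump is swept downstream.

y₂ = 6.54 m; the jump is swept downstream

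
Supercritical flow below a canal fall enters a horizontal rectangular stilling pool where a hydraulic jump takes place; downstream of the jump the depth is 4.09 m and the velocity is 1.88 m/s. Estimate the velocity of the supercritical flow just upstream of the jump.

V₁ = 12.3 m/s

Fr₂ = V₂/√(g·y₂) = 1.88/√(9.81×4.09) = 0.297.
From the momentum equation (using Fr₂), y₁/y₂ = ½[√(1 + 8Fr₂²) − 1] = ½[√1.705 − 1] = 0.153.
y₁ = 0.153 × 4.09 = 0.625 m.
V₁ = q/y₁ = 7.69/0.625 = 12.3 m/s.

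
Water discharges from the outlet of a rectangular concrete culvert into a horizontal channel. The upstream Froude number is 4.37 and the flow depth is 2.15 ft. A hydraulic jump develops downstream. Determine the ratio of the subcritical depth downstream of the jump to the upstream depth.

Fr₁ = 4.37 (given).
Bélanger equation: y₂/y₁ = ½[√(1 + 8Fr₁²) − 1] = ½[√153.8 − 1] = 5.70.

y₂/y₁ = 5.70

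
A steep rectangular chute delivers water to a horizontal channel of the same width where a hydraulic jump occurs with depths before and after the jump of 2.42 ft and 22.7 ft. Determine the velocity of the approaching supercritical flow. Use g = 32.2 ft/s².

V₁ = 61.6 ft/s

For a rectangular channel the momentum equation gives q² = ½·g·y₁·y₂·(y₁ + y₂) = ½×32.2×2.42×22.7×25.1 = 22217.
q = √22217 = 149 ft²/s.
V₁ = q/y₁ = 149/2.42 = 61.6 ft/s.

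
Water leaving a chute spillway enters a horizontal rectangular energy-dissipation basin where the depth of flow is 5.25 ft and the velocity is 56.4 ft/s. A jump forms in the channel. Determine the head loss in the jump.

ΔE = 23.4 ft

Fr₁ = V₁/√(g·y₁) = 56.4/√(32.2×5.25) = 4.34.
Bélanger equation: y₂/y₁ = ½[√(1 + 8Fr₁²) − 1] = ½[√151.5 − 1] = 5.65.
y₂ = 5.65 × 5.25 = 29.7 ft.
Head loss: ΔE = (y₂ − y₁)³/(4y₁y₂) = (29.7 − 5.25)³/(4×5.25×29.7) = 14596/623 = 23.4 ft.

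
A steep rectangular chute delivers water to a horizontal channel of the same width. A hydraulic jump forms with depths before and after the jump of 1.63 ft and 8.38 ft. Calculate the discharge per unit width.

For a rectangular channel the momentum equation gives q² = ½·g·y₁·y₂·(y₁ + y₂) = ½×32.2×1.63×8.38×10.0 = 2201.
q = √2201 = 46.9 ft²/s.

q = 46.9 ft²/s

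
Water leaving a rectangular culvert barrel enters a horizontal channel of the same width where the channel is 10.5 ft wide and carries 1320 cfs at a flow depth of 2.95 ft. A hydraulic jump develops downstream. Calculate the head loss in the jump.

q = Q/b = 1320/10.5 = 126 ft²/s; V₁ = q/y₁ = 42.6 ft/s. Fr₁ = V₁/√(g·y₁) = 4.37.
By Bélanger, y₂/y₁ = ½[√(1 + 8Fr₁²) − 1] = ½[√153.9 − 1] = 5.70.
y₂ = 5.70 × 2.95 = 16.8 ft.
Head loss: ΔE = (y₂ − y₁)³/(4y₁y₂) = (16.8 − 2.95)³/(4×2.95×16.8) = 2672/199 = 13.5 ft.

ΔE = 13.5 ft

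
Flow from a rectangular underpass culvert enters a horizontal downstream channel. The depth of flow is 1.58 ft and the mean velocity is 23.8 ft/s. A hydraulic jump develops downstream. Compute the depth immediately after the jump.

Fr₁ = V₁/√(g·y₁) = 23.8/√(32.2×1.58) = 3.34.
Conjugate-depth relation: y₂/y₁ = ½[√(1 + 8Fr₁²) − 1] = ½[√90.07 − 1] = 4.25.
y₂ = 4.25 × 1.58 = 6.71 ft.

y₂ = 6.71 ft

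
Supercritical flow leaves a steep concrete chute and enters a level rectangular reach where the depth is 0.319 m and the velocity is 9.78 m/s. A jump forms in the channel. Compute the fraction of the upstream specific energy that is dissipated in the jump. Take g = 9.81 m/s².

ΔE/E₁ = 0.532 (53.2%)

Fr₁ = V₁/√(g·y₁) = 9.78/√(9.81×0.319) = 5.53.
Bélanger equation: y₂/y₁ = ½[√(1 + 8Fr₁²) − 1] = ½[√245.5 − 1] = 7.33.
y₂ = 7.33 × 0.319 = 2.34 m.
E₁ = y₁ + V₁²/2g = 5.19 m. ΔE = (y₂ − y₁)³/(4y₁y₂) = 2.76 m. ΔE/E₁ = 2.76/5.19 = 0.532.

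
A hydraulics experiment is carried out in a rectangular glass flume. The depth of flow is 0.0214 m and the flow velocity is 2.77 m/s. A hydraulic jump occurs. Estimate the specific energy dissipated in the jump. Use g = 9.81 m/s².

Fr₁ = V₁/√(g·y₁) = 2.77/√(9.81×0.0214) = 6.05.
Conjugate-depth relation: y₂/y₁ = ½[√(1 + 8Fr₁²) − 1] = ½[√293.4 − 1] = 8.06.
y₂ = 8.06 × 0.0214 = 0.173 m.
Head loss: ΔE = (y₂ − y₁)³/(4y₁y₂) = (0.173 − 0.0214)³/(4×0.0214×0.173) = 0.00346/0.0148 = 0.234 m.

ΔE = 0.234 m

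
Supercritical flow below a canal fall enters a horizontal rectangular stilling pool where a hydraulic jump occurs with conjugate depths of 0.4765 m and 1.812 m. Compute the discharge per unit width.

For a rectangular channel the momentum equation gives q² = ½·g·y₁·y₂·(y₁ + y₂) = ½×9.81×0.4765×1.812×2.288 = 9.692.
q = √9.692 = 3.113 m²/s.

q = 3.113 m²/s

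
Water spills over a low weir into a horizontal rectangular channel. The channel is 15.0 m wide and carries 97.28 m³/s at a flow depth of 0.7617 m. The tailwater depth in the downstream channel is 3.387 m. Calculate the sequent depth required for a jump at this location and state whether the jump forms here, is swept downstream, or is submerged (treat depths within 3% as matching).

q = Q/b = 97.28/15.0 = 6.485 m²/s; V₁ = q/y₁ = 8.514 m/s. Fr₁ = V₁/√(g·y₁) = 3.115.
By Bélanger, y₂/y₁ = ½[√(1 + 8Fr₁²) − 1] = ½[√78.613 − 1] = 3.933.
y₂ = 3.933 × 0.7617 = 2.996 m.
Tailwater y_tw = 3.387 m: y_tw > y₂, so the jump is submerged.

y₂ = 2.996 m; the jump is submerged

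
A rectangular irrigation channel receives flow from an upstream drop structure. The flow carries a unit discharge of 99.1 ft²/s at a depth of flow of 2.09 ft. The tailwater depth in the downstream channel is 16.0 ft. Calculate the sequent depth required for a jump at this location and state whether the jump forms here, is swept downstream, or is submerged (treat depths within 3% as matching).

y₂ = 16.1 ft; the jump forms here

V₁ = q/y₁ = 99.1/2.09 = 47.4 ft/s. Fr₁ = V₁/√(g·y₁) = 47.4/√(32.2×2.09) = 5.78.
From the momentum equation for a rectangular channel, y₂/y₁ = ½[√(1 + 8Fr₁²) − 1] = ½[√268.3 − 1] = 7.69.
y₂ = 7.69 × 2.09 = 16.1 ft.
Tailwater y_tw = 16.0 ft: y_tw ≈ y₂, so the jump forms here.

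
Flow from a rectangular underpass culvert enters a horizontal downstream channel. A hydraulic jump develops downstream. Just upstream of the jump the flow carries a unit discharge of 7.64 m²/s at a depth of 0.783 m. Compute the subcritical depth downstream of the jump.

V₁ = q/y₁ = 7.64/0.783 = 9.76 m/s. Fr₁ = V₁/√(g·y₁) = 9.76/√(9.81×0.783) = 3.52.
Sequent-depth ratio: y₂/y₁ = ½[√(1 + 8Fr₁²) − 1] = ½[√100.2 − 1] = 4.50.
y₂ = 4.50 × 0.783 = 3.53 m.

y₂ = 3.53 m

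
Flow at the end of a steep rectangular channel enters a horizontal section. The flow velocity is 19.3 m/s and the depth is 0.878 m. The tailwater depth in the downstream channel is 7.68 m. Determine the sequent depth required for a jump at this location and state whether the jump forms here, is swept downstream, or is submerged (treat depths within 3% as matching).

Fr₁ = V₁/√(g·y₁) = 19.3/√(9.81×0.878) = 6.58.
From the momentum equation for a rectangular channel, y₂/y₁ = ½[√(1 + 8Fr₁²) − 1] = ½[√347.0 − 1] = 8.81.
y₂ = 8.81 × 0.878 = 7.74 m.
Tailwater y_tw = 7.68 m: y_tw ≈ y₂, so the jump forms here.

y₂ = 7.74 m; the jump forms here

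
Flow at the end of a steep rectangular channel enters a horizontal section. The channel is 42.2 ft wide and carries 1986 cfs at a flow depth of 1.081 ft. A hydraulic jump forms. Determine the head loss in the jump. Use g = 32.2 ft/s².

ΔE = 19.46 ft

q = Q/b = 1986/42.2 = 47.06 ft²/s; V₁ = q/y₁ = 43.54 ft/s. Fr₁ = V₁/√(g·y₁) = 7.379.
Sequent-depth ratio: y₂/y₁ = ½[√(1 + 8Fr₁²) − 1] = ½[√436.60 − 1] = 9.948.
y₂ = 9.948 × 1.081 = 10.75 ft.
Head loss: ΔE = (y₂ − y₁)³/(4y₁y₂) = (10.75 − 1.081)³/(4×1.081×10.75) = 904.9/46.50 = 19.46 ft.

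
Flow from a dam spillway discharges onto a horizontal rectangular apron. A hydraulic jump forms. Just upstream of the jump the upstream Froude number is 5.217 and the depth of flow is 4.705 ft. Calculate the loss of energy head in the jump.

Fr₁ = 5.217 (given).
Bélanger equation: y₂/y₁ = ½[√(1 + 8Fr₁²) − 1] = ½[√218.74 − 1] = 6.895.
y₂ = 6.895 × 4.705 = 32.44 ft.
Head loss: ΔE = (y₂ − y₁)³/(4y₁y₂) = (32.44 − 4.705)³/(4×4.705×32.44) = 21335/610.5 = 34.95 ft.

ΔE = 34.95 ft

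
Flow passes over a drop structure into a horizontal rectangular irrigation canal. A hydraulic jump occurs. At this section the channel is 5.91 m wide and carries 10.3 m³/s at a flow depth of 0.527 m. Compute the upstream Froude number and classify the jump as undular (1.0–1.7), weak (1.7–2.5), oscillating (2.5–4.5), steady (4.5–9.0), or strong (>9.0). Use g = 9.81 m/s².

Fr₁ = 1.45; undular jump

q = Q/b = 10.3/5.91 = 1.74 m²/s; V₁ = q/y₁ = 3.31 m/s. Fr₁ = V₁/√(g·y₁) = 1.45.
Fr₁ = 1.45 lies in the undular range.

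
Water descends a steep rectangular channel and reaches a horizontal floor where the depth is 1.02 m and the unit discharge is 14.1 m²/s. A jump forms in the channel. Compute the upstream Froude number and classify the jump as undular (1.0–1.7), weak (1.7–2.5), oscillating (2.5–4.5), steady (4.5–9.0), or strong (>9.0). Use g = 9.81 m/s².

V₁ = q/y₁ = 14.1/1.02 = 13.8 m/s. Fr₁ = V₁/√(g·y₁) = 13.8/√(9.81×1.02) = 4.37.
Fr₁ = 4.37 lies in the oscillating range.

Fr₁ = 4.37; oscillating jump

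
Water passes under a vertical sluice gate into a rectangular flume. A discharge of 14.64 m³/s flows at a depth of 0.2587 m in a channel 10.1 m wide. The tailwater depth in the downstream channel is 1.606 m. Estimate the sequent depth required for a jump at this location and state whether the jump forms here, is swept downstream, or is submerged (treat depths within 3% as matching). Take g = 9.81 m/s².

q = Q/b = 14.64/10.1 = 1.450 m²/s; V₁ = q/y₁ = 5.603 m/s. Fr₁ = V₁/√(g·y₁) = 3.517.
From the momentum equation for a rectangular channel, y₂/y₁ = ½[√(1 + 8Fr₁²) − 1] = ½[√99.963 − 1] = 4.499.
y₂ = 4.499 × 0.2587 = 1.164 m.
Tailwater y_tw = 1.606 m: y_tw > y₂, so the jump is submerged.

y₂ = 1.164 m; the jump is submerged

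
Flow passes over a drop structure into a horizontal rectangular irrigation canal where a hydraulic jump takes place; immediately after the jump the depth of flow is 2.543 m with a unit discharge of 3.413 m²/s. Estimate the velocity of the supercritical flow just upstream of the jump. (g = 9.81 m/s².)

V₁ = 10.48 m/s

V₂ = q/y₂ = 3.413/2.543 = 1.342 m/s; Fr₂ = V₂/√(g·y₂) = 0.2687.
From the momentum equation (using Fr₂), y₁/y₂ = ½[√(1 + 8Fr₂²) − 1] = ½[√1.5776 − 1] = 0.1280.
y₁ = 0.1280 × 2.543 = 0.3256 m.
V₁ = q/y₁ = 3.413/0.3256 = 10.48 m/s.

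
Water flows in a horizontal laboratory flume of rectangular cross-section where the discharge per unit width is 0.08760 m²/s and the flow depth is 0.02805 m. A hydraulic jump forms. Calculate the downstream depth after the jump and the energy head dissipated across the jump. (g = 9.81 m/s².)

V₁ = q/y₁ = 0.08760/0.02805 = 3.123 m/s. Fr₁ = V₁/√(g·y₁) = 3.123/√(9.81×0.02805) = 5.953.
By Bélanger, y₂/y₁ = ½[√(1 + 8Fr₁²) − 1] = ½[√284.55 − 1] = 7.934.
y₂ = 7.934 × 0.02805 = 0.2226 m.
V₂ = q/y₂ = 0.08760/0.2226 = 0.3936 m/s. E₁ = y₁ + V₁²/2g = 0.5251 m; E₂ = y₂ + V₂²/2g = 0.2305 m. ΔE = E₁ − E₂ = 0.2947 m.

y₂ = 0.2226 m; ΔE = 0.2947 m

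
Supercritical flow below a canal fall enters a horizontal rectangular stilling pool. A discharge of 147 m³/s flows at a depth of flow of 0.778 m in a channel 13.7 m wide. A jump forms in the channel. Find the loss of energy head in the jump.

q = Q/b = 147/13.7 = 10.7 m²/s; V₁ = q/y₁ = 13.8 m/s. Fr₁ = V₁/√(g·y₁) = 4.99.
Bélanger equation: y₂/y₁ = ½[√(1 + 8Fr₁²) − 1] = ½[√200.4 − 1] = 6.58.
y₂ = 6.58 × 0.778 = 5.12 m.
V₂ = q/y₂ = 10.7/5.12 = 2.10 m/s. E₁ = y₁ + V₁²/2g = 10.5 m; E₂ = y₂ + V₂²/2g = 5.34 m. ΔE = E₁ − E₂ = 5.13 m.

ΔE = 5.13 m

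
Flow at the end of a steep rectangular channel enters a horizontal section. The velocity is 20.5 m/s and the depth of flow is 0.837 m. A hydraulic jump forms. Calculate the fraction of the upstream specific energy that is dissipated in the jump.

Fr₁ = V₁/√(g·y₁) = 20.5/√(9.81×0.837) = 7.15.
From the momentum equation for a rectangular channel, y₂/y₁ = ½[√(1 + 8Fr₁²) − 1] = ½[√410.5 − 1] = 9.63.
y₂ = 9.63 × 0.837 = 8.06 m.
E₁ = y₁ + V₁²/2g = 22.3 m. ΔE = (y₂ − y₁)³/(4y₁y₂) = 14.0 m. ΔE/E₁ = 14.0/22.3 = 0.627.

ΔE/E₁ = 0.627 (62.7%)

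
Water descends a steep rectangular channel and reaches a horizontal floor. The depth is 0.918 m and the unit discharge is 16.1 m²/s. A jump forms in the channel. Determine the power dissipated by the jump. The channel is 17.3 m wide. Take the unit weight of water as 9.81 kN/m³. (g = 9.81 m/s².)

V₁ = q/y₁ = 16.1/0.918 = 17.5 m/s. Fr₁ = V₁/√(g·y₁) = 17.5/√(9.81×0.918) = 5.84.
By Bélanger, y₂/y₁ = ½[√(1 + 8Fr₁²) − 1] = ½[√274.2 − 1] = 7.78.
y₂ = 7.78 × 0.918 = 7.14 m.
Head loss: ΔE = (y₂ − y₁)³/(4y₁y₂) = (7.14 − 0.918)³/(4×0.918×7.14) = 241/26.2 = 9.19 m.
Q = q·b = 16.1 × 17.3 = 279 m³/s. P = γ·Q·ΔE = 9.81 × 279 × 9.19 = 25122 kW.

P = 25122 kW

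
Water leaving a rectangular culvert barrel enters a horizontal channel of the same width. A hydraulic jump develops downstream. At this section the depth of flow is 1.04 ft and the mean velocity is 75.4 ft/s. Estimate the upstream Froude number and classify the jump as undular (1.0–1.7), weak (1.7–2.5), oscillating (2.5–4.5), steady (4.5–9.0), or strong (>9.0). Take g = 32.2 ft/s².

Fr₁ = 13.0; strong jump

Fr₁ = V₁/√(g·y₁) = 75.4/√(32.2×1.04) = 13.0.
Fr₁ = 13.0 lies in the strong range.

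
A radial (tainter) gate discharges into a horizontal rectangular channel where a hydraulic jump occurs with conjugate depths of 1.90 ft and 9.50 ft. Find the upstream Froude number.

For a rectangular channel the momentum equation gives q² = ½·g·y₁·y₂·(y₁ + y₂) = ½×32.2×1.90×9.50×11.4 = 3313.
q = √3313 = 57.6 ft²/s.
V₁ = q/y₁ = 30.3 ft/s; Fr₁ = V₁/√(g·y₁) = 3.87.

Fr₁ = 3.87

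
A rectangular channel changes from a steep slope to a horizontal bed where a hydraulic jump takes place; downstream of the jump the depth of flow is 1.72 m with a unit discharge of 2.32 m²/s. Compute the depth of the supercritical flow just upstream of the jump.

V₂ = q/y₂ = 2.32/1.72 = 1.35 m/s; Fr₂ = V₂/√(g·y₂) = 0.328.
The Bélanger relation is symmetric: y₁/y₂ = ½[√(1 + 8Fr₂²) − 1] = ½[√1.863 − 1] = 0.182.
y₁ = 0.182 × 1.72 = 0.314 m.

y₁ = 0.314 m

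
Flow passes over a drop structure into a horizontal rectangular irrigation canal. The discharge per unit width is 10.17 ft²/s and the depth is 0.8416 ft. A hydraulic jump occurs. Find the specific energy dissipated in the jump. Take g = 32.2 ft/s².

ΔE = 0.4502 ft

V₁ = q/y₁ = 10.17/0.8416 = 12.08 ft/s. Fr₁ = V₁/√(g·y₁) = 12.08/√(32.2×0.8416) = 2.321.
Sequent-depth ratio: y₂/y₁ = ½[√(1 + 8Fr₁²) − 1] = ½[√44.108 − 1] = 2.821.
y₂ = 2.821 × 0.8416 = 2.374 ft.
Head loss: ΔE = (y₂ − y₁)³/(4y₁y₂) = (2.374 − 0.8416)³/(4×0.8416×2.374) = 3.598/7.991 = 0.4502 ft.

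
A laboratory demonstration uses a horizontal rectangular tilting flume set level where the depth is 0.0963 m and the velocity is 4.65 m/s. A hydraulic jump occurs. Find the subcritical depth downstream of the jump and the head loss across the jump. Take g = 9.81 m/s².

Fr₁ = V₁/√(g·y₁) = 4.65/√(9.81×0.0963) = 4.78.
Sequent-depth ratio: y₂/y₁ = ½[√(1 + 8Fr₁²) − 1] = ½[√184.1 − 1] = 6.28.
y₂ = 6.28 × 0.0963 = 0.605 m.
Head loss: ΔE = (y₂ − y₁)³/(4y₁y₂) = (0.605 − 0.0963)³/(4×0.0963×0.605) = 0.132/0.233 = 0.565 m.

y₂ = 0.605 m; ΔE = 0.565 m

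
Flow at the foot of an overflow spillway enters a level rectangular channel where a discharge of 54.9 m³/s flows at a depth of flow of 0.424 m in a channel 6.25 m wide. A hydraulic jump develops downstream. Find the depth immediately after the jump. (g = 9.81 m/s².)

y₂ = 5.88 m

q = Q/b = 54.9/6.25 = 8.78 m²/s; V₁ = q/y₁ = 20.7 m/s. Fr₁ = V₁/√(g·y₁) = 10.2.
Sequent-depth ratio: y₂/y₁ = ½[√(1 + 8Fr₁²) − 1] = ½[√826.5 − 1] = 13.9.
y₂ = 13.9 × 0.424 = 5.88 m.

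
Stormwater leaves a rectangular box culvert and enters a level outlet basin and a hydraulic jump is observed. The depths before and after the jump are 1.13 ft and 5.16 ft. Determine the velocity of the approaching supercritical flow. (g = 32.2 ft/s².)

For a rectangular channel the momentum equation gives q² = ½·g·y₁·y₂·(y₁ + y₂) = ½×32.2×1.13×5.16×6.29 = 590.
q = √590 = 24.3 ft²/s.
V₁ = q/y₁ = 24.3/1.13 = 21.5 ft/s.

V₁ = 21.5 ft/s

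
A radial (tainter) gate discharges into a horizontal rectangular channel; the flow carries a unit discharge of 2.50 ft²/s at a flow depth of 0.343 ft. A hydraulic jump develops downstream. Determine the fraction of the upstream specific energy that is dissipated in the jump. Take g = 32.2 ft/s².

V₁ = q/y₁ = 2.50/0.343 = 7.29 ft/s. Fr₁ = V₁/√(g·y₁) = 7.29/√(32.2×0.343) = 2.19.
Sequent-depth ratio: y₂/y₁ = ½[√(1 + 8Fr₁²) − 1] = ½[√39.48 − 1] = 2.64.
y₂ = 2.64 × 0.343 = 0.906 ft.
E₁ = y₁ + V₁²/2g = 1.17 ft. ΔE = (y₂ − y₁)³/(4y₁y₂) = 0.144 ft. ΔE/E₁ = 0.144/1.17 = 0.123.

ΔE/E₁ = 0.123 (12.3%)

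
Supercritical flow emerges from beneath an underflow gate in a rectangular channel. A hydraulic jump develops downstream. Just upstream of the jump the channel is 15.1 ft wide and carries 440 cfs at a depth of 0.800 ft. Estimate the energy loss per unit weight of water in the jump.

ΔE = 13.5 ft

q = Q/b = 440/15.1 = 29.1 ft²/s; V₁ = q/y₁ = 36.4 ft/s. Fr₁ = V₁/√(g·y₁) = 7.18.
Bélanger equation: y₂/y₁ = ½[√(1 + 8Fr₁²) − 1] = ½[√413.0 − 1] = 9.66.
y₂ = 9.66 × 0.800 = 7.73 ft.
V₂ = q/y₂ = 29.1/7.73 = 3.77 ft/s. E₁ = y₁ + V₁²/2g = 21.4 ft; E₂ = y₂ + V₂²/2g = 7.95 ft. ΔE = E₁ − E₂ = 13.5 ft.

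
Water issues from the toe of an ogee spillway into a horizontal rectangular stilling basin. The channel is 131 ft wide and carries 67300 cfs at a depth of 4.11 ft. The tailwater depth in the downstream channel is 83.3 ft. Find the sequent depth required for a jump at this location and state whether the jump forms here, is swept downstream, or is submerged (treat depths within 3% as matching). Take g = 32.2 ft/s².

q = Q/b = 67300/131 = 514 ft²/s; V₁ = q/y₁ = 125 ft/s. Fr₁ = V₁/√(g·y₁) = 10.9.
Bélanger equation: y₂/y₁ = ½[√(1 + 8Fr₁²) − 1] = ½[√945.5 − 1] = 14.9.
y₂ = 14.9 × 4.11 = 61.1 ft.
Tailwater y_tw = 83.3 ft: y_tw > y₂, so the jump is submerged.

y₂ = 61.1 ft; the jump is submerged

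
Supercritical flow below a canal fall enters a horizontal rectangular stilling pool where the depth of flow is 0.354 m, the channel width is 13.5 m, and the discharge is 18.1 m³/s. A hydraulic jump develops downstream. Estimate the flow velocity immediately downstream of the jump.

q = Q/b = 18.1/13.5 = 1.34 m²/s; V₁ = q/y₁ = 3.79 m/s. Fr₁ = V₁/√(g·y₁) = 2.03.
Sequent-depth ratio: y₂/y₁ = ½[√(1 + 8Fr₁²) − 1] = ½[√34.04 − 1] = 2.42.
y₂ = 2.42 × 0.354 = 0.856 m.
V₂ = q/y₂ = 1.34/0.856 = 1.57 m/s.

V₂ = 1.57 m/s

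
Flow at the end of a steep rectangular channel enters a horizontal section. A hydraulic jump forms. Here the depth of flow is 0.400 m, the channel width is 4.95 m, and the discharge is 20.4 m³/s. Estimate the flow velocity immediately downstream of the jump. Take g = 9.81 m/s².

V₂ = 1.50 m/s

q = Q/b = 20.4/4.95 = 4.12 m²/s; V₁ = q/y₁ = 10.3 m/s. Fr₁ = V₁/√(g·y₁) = 5.20.
Conjugate-depth relation: y₂/y₁ = ½[√(1 + 8Fr₁²) − 1] = ½[√217.4 − 1] = 6.87.
y₂ = 6.87 × 0.400 = 2.75 m.
V₂ = q/y₂ = 4.12/2.75 = 1.50 m/s.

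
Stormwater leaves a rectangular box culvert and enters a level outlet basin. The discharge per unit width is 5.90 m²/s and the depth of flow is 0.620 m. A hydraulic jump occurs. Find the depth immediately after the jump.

y₂ = 3.09 m

V₁ = q/y₁ = 5.90/0.620 = 9.52 m/s. Fr₁ = V₁/√(g·y₁) = 9.52/√(9.81×0.620) = 3.86.
Sequent-depth ratio: y₂/y₁ = ½[√(1 + 8Fr₁²) − 1] = ½[√120.1 − 1] = 4.98.
y₂ = 4.98 × 0.620 = 3.09 m.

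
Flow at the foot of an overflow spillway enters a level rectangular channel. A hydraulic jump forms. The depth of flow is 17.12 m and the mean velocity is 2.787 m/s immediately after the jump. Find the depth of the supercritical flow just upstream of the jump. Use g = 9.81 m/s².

y₁ = 1.459 m

Fr₂ = V₂/√(g·y₂) = 2.787/√(9.81×17.12) = 0.2151.
The Bélanger relation is symmetric: y₁/y₂ = ½[√(1 + 8Fr₂²) − 1] = ½[√1.3700 − 1] = 0.08523.
y₁ = 0.08523 × 17.12 = 1.459 m.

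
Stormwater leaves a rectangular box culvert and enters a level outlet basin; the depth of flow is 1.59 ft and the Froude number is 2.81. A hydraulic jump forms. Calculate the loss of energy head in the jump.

Fr₁ = 2.81 (given).
Sequent-depth ratio: y₂/y₁ = ½[√(1 + 8Fr₁²) − 1] = ½[√64.17 − 1] = 3.51.
y₂ = 3.51 × 1.59 = 5.57 ft.
Head loss: ΔE = (y₂ − y₁)³/(4y₁y₂) = (5.57 − 1.59)³/(4×1.59×5.57) = 63.2/35.4 = 1.78 ft.

ΔE = 1.78 ft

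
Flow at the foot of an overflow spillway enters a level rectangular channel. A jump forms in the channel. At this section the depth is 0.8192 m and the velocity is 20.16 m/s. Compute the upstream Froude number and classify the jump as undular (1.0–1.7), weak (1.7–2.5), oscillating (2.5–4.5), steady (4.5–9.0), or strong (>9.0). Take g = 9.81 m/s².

Fr₁ = 7.111; steady jump

Fr₁ = V₁/√(g·y₁) = 20.16/√(9.81×0.8192) = 7.111.
Fr₁ = 7.111 lies in the steady range.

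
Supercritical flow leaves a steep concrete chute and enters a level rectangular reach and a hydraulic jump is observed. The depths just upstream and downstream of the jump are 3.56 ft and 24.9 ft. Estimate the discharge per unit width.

For a rectangular channel the momentum equation gives q² = ½·g·y₁·y₂·(y₁ + y₂) = ½×32.2×3.56×24.9×28.5 = 40617.
q = √40617 = 202 ft²/s.

q = 202 ft²/s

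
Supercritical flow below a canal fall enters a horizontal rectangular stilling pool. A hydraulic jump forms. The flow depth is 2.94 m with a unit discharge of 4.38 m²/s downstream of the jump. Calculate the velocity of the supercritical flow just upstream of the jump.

V₂ = q/y₂ = 4.38/2.94 = 1.49 m/s; Fr₂ = V₂/√(g·y₂) = 0.277.
Since the conjugate-depth ratio holds either way, y₁/y₂ = ½[√(1 + 8Fr₂²) − 1] = ½[√1.616 − 1] = 0.136.
y₁ = 0.136 × 2.94 = 0.398 m.
V₁ = q/y₁ = 4.38/0.398 = 11.0 m/s.

V₁ = 11.0 m/s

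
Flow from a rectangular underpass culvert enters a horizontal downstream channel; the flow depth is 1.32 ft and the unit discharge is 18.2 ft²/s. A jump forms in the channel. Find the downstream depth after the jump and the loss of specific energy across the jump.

V₁ = q/y₁ = 18.2/1.32 = 13.8 ft/s. Fr₁ = V₁/√(g·y₁) = 13.8/√(32.2×1.32) = 2.11.
Bélanger equation: y₂/y₁ = ½[√(1 + 8Fr₁²) − 1] = ½[√36.78 − 1] = 2.53.
y₂ = 2.53 × 1.32 = 3.34 ft.
Head loss: ΔE = (y₂ − y₁)³/(4y₁y₂) = (3.34 − 1.32)³/(4×1.32×3.34) = 8.28/17.6 = 0.469 ft.

y₂ = 3.34 ft; ΔE = 0.469 ft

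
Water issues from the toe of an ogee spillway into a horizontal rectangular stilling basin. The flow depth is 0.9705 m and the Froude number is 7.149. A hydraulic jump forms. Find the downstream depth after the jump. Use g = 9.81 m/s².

y₂ = 9.339 m

Fr₁ = 7.149 (given).
Conjugate-depth relation: y₂/y₁ = ½[√(1 + 8Fr₁²) − 1] = ½[√409.87 − 1] = 9.623.
y₂ = 9.623 × 0.9705 = 9.339 m.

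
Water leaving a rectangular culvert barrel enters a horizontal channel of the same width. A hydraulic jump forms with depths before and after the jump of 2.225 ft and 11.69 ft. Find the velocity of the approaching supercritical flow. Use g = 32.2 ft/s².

For a rectangular channel the momentum equation gives q² = ½·g·y₁·y₂·(y₁ + y₂) = ½×32.2×2.225×11.69×13.91 = 5827.
q = √5827 = 76.34 ft²/s.
V₁ = q/y₁ = 76.34/2.225 = 34.31 ft/s.

V₁ = 34.31 ft/s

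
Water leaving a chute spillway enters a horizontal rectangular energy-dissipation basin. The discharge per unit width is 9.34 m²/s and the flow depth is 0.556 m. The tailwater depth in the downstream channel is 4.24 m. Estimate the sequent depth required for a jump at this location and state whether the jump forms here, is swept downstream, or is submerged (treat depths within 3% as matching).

y₂ = 5.38 m; the jump is swept downstream

V₁ = q/y₁ = 9.34/0.556 = 16.8 m/s. Fr₁ = V₁/√(g·y₁) = 16.8/√(9.81×0.556) = 7.19.
Conjugate-depth relation: y₂/y₁ = ½[√(1 + 8Fr₁²) − 1] = ½[√414.9 − 1] = 9.68.
y₂ = 9.68 × 0.556 = 5.38 m.
Tailwater y_tw = 4.24 m: y_tw < y₂, so the jump is swept downstream.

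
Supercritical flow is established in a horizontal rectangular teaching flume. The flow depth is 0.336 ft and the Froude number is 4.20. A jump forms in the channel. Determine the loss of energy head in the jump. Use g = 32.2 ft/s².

ΔE = 1.37 ft

Fr₁ = 4.20 (given).
Sequent-depth ratio: y₂/y₁ = ½[√(1 + 8Fr₁²) − 1] = ½[√142.1 − 1] = 5.46.
y₂ = 5.46 × 0.336 = 1.83 ft.
Head loss: ΔE = (y₂ − y₁)³/(4y₁y₂) = (1.83 − 0.336)³/(4×0.336×1.83) = 3.37/2.47 = 1.37 ft.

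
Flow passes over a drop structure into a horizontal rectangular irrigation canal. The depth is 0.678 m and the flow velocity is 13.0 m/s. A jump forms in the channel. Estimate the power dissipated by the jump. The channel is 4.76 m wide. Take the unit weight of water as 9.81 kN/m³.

P = 1889 kW

Fr₁ = V₁/√(g·y₁) = 13.0/√(9.81×0.678) = 5.04.
Bélanger equation: y₂/y₁ = ½[√(1 + 8Fr₁²) − 1] = ½[√204.3 − 1] = 6.65.
y₂ = 6.65 × 0.678 = 4.51 m.
Head loss: ΔE = (y₂ − y₁)³/(4y₁y₂) = (4.51 − 0.678)³/(4×0.678×4.51) = 56.1/12.2 = 4.59 m.
q = V₁·y₁ = 13.0 × 0.678 = 8.81 m²/s. Q = q·b = 8.81 × 4.76 = 42.0 m³/s. P = γ·Q·ΔE = 9.81 × 42.0 × 4.59 = 1889 kW.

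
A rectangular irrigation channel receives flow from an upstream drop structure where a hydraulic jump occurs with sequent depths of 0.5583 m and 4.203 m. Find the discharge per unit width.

q = 7.403 m²/s

For a rectangular channel the momentum equation gives q² = ½·g·y₁·y₂·(y₁ + y₂) = ½×9.81×0.5583×4.203×4.761 = 54.80.
q = √54.80 = 7.403 m²/s.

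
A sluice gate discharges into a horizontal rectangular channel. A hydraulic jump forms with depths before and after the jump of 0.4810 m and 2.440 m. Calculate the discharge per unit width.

For a rectangular channel the momentum equation gives q² = ½·g·y₁·y₂·(y₁ + y₂) = ½×9.81×0.4810×2.440×2.921 = 16.82.
q = √16.82 = 4.101 m²/s.

q = 4.101 m²/s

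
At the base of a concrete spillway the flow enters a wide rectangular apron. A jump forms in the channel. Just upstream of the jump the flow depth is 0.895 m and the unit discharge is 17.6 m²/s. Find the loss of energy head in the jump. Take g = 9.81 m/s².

V₁ = q/y₁ = 17.6/0.895 = 19.7 m/s. Fr₁ = V₁/√(g·y₁) = 19.7/√(9.81×0.895) = 6.64.
From the momentum equation for a rectangular channel, y₂/y₁ = ½[√(1 + 8Fr₁²) − 1] = ½[√353.4 − 1] = 8.90.
y₂ = 8.90 × 0.895 = 7.96 m.
V₂ = q/y₂ = 17.6/7.96 = 2.21 m/s. E₁ = y₁ + V₁²/2g = 20.6 m; E₂ = y₂ + V₂²/2g = 8.21 m. ΔE = E₁ − E₂ = 12.4 m.

ΔE = 12.4 m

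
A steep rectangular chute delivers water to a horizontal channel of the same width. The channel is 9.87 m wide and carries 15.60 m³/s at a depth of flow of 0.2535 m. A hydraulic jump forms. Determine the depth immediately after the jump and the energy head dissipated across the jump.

y₂ = 1.296 m; ΔE = 0.8627 m

q = Q/b = 15.60/9.87 = 1.581 m²/s; V₁ = q/y₁ = 6.235 m/s. Fr₁ = V₁/√(g·y₁) = 3.954.
Sequent-depth ratio: y₂/y₁ = ½[√(1 + 8Fr₁²) − 1] = ½[√126.06 − 1] = 5.114.
y₂ = 5.114 × 0.2535 = 1.296 m.
Head loss: ΔE = (y₂ − y₁)³/(4y₁y₂) = (1.296 − 0.2535)³/(4×0.2535×1.296) = 1.134/1.314 = 0.8627 m.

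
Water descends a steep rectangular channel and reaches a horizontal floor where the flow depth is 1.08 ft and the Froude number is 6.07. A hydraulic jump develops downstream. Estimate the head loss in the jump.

ΔE = 11.9 ft

Fr₁ = 6.07 (given).
By Bélanger, y₂/y₁ = ½[√(1 + 8Fr₁²) − 1] = ½[√295.8 − 1] = 8.10.
y₂ = 8.10 × 1.08 = 8.75 ft.
Head loss: ΔE = (y₂ − y₁)³/(4y₁y₂) = (8.75 − 1.08)³/(4×1.08×8.75) = 451/37.8 = 11.9 ft.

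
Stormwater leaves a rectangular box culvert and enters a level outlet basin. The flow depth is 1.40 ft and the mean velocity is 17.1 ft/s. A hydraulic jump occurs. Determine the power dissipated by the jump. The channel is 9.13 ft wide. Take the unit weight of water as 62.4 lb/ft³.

P = 27.0 hp

Fr₁ = V₁/√(g·y₁) = 17.1/√(32.2×1.40) = 2.55.
From the momentum equation for a rectangular channel, y₂/y₁ = ½[√(1 + 8Fr₁²) − 1] = ½[√52.89 − 1] = 3.14.
y₂ = 3.14 × 1.40 = 4.39 ft.
Head loss: ΔE = (y₂ − y₁)³/(4y₁y₂) = (4.39 − 1.40)³/(4×1.40×4.39) = 26.8/24.6 = 1.09 ft.
q = V₁·y₁ = 17.1 × 1.40 = 23.9 ft²/s. Q = q·b = 23.9 × 9.13 = 219 cfs. P = γ·Q·ΔE/550 = 62.4 × 219 × 1.09 / 550 = 27.0 hp.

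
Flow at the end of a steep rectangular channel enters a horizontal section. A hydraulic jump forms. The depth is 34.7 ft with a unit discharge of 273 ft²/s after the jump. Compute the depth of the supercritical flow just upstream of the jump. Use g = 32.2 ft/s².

V₂ = q/y₂ = 273/34.7 = 7.87 ft/s; Fr₂ = V₂/√(g·y₂) = 0.235.
From the momentum equation (using Fr₂), y₁/y₂ = ½[√(1 + 8Fr₂²) − 1] = ½[√1.443 − 1] = 0.101.
y₁ = 0.101 × 34.7 = 3.49 ft.

y₁ = 3.49 ft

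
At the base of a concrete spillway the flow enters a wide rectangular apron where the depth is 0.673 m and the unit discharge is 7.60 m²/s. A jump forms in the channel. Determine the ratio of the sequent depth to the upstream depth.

y₂/y₁ = 5.74

V₁ = q/y₁ = 7.60/0.673 = 11.3 m/s. Fr₁ = V₁/√(g·y₁) = 11.3/√(9.81×0.673) = 4.39.
Bélanger equation: y₂/y₁ = ½[√(1 + 8Fr₁²) − 1] = ½[√155.5 − 1] = 5.74.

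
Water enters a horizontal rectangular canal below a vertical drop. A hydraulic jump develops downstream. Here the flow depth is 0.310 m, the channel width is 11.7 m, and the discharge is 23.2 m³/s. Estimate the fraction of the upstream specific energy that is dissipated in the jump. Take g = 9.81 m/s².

ΔE/E₁ = 0.351 (35.1%)

q = Q/b = 23.2/11.7 = 1.98 m²/s; V₁ = q/y₁ = 6.40 m/s. Fr₁ = V₁/√(g·y₁) = 3.67.
Sequent-depth ratio: y₂/y₁ = ½[√(1 + 8Fr₁²) − 1] = ½[√108.6 − 1] = 4.71.
y₂ = 4.71 × 0.310 = 1.46 m.
E₁ = y₁ + V₁²/2g = 2.40 m. ΔE = (y₂ − y₁)³/(4y₁y₂) = 0.841 m. ΔE/E₁ = 0.841/2.40 = 0.351.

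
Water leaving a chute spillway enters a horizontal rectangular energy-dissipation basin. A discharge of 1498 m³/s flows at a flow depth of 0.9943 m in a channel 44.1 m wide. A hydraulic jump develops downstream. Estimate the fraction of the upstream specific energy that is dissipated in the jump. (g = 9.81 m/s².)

q = Q/b = 1498/44.1 = 33.97 m²/s; V₁ = q/y₁ = 34.16 m/s. Fr₁ = V₁/√(g·y₁) = 10.94.
Sequent-depth ratio: y₂/y₁ = ½[√(1 + 8Fr₁²) − 1] = ½[√958.23 − 1] = 14.98.
y₂ = 14.98 × 0.9943 = 14.89 m.
E₁ = y₁ + V₁²/2g = 60.48 m. ΔE = (y₂ − y₁)³/(4y₁y₂) = 45.32 m. ΔE/E₁ = 45.32/60.48 = 0.749.

ΔE/E₁ = 0.749 (74.9%)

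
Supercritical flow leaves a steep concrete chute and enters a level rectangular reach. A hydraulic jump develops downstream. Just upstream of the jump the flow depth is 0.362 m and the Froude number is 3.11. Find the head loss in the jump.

Fr₁ = 3.11 (given).
From the momentum equation for a rectangular channel, y₂/y₁ = ½[√(1 + 8Fr₁²) − 1] = ½[√78.38 − 1] = 3.93.
y₂ = 3.93 × 0.362 = 1.42 m.
Head loss: ΔE = (y₂ − y₁)³/(4y₁y₂) = (1.42 − 0.362)³/(4×0.362×1.42) = 1.19/2.06 = 0.578 m.

ΔE = 0.578 m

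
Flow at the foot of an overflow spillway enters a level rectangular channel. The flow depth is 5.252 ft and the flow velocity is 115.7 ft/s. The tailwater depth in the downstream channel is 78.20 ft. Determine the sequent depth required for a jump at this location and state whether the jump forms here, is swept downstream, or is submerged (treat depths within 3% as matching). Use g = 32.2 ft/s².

Fr₁ = V₁/√(g·y₁) = 115.7/√(32.2×5.252) = 8.897.
By Bélanger, y₂/y₁ = ½[√(1 + 8Fr₁²) − 1] = ½[√634.25 − 1] = 12.09.
y₂ = 12.09 × 5.252 = 63.51 ft.
Tailwater y_tw = 78.20 ft: y_tw > y₂, so the jump is submerged.

y₂ = 63.51 ft; the jump is submerged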